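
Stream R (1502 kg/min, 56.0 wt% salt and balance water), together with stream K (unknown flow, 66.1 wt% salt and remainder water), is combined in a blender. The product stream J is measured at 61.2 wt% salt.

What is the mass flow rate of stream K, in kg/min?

Let K be the unknown flow. Total out = 1502 + K.
salt balance: 841.12 + 0.661·K = 0.612·(1502 + K)
(0.661 − 0.612)·K = 0.612×1502 − 841.12 = 78.104
K = 78.104 / 0.049 = 1594 kg/min

1594 kg/min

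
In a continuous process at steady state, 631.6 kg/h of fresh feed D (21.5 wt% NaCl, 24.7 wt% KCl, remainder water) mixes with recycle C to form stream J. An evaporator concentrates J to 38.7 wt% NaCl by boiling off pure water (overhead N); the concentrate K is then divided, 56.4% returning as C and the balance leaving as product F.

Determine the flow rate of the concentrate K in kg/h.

Overall NaCl balance (none leaves overhead): NaCl in fresh feed = NaCl in product, i.e. 631.6×0.215 = (1−0.564)·K·0.387.
K = 135.79/(0.387×0.436) = 804.79 kg/h.

804.8 kg/h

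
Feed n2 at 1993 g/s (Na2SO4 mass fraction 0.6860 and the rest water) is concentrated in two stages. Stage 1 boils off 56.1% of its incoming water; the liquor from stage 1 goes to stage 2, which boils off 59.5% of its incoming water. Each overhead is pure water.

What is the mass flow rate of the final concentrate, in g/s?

water in feed = 1993×0.314 = 625.8 g/s.
After stage 1: water left = (1−0.561)×625.8 = 274.73; stream total = 1641.9 g/s.
After stage 2: water left = (1−0.595)×274.73 = 111.26; final concentrate = 1478.5 g/s.

1478 g/s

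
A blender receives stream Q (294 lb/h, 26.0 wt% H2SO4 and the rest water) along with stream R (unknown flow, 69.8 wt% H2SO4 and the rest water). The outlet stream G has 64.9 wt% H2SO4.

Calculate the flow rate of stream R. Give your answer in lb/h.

Let R be the unknown flow. Total out = 294 + R.
H2SO4 balance: 76.44 + 0.698·R = 0.649·(294 + R)
(0.698 − 0.649)·R = 0.649×294 − 76.44 = 114.37
R = 114.37 / 0.049 = 2334 lb/h

2334 lb/h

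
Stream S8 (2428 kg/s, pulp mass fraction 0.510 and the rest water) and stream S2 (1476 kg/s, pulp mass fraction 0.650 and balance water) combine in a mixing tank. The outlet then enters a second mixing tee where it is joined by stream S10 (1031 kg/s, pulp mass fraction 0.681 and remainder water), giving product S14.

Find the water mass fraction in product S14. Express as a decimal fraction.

Overall, product flow = 4935 kg/s.
water in = 2428×0.490 + 1476×0.350 + 1031×0.319 = 2035.2 kg/s.
water fraction in S14 = 0.412.

0.412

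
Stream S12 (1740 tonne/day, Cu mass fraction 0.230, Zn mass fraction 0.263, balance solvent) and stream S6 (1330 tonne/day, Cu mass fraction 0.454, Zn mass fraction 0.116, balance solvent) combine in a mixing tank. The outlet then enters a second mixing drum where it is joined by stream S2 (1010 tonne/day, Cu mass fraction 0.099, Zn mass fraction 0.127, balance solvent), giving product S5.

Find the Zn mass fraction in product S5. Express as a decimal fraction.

Overall, product flow = 4080 tonne/day.
Zn in = 1740×0.263 + 1330×0.116 + 1010×0.127 = 740.17 tonne/day.
Zn fraction in S5 = 0.181.

0.181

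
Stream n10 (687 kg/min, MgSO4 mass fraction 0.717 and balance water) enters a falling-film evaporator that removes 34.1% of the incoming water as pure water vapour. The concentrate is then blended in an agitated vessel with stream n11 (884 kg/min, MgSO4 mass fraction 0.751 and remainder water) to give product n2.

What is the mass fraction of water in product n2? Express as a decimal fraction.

Vapour removed = 0.341×0.283×687 = 66.298 kg/min; concentrate = 620.7 kg/min.
water reaching the mixer = 128.12 (from concentrate) + 884×0.249 = 348.24 kg/min.
Product flow = 620.7 + 884 = 1504.7 kg/min; water fraction = 0.231.

0.231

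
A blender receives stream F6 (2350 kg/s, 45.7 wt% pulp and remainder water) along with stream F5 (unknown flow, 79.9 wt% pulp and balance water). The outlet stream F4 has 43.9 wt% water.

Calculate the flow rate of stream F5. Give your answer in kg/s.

1027 kg/s

Let F5 be the unknown flow. Total out = 2350 + F5.
water balance: 1276.1 + 0.201·F5 = 0.439·(2350 + F5)
(0.201 − 0.439)·F5 = 0.439×2350 − 1276.1 = -244.4
F5 = -244.4 / -0.238 = 1026.9 kg/s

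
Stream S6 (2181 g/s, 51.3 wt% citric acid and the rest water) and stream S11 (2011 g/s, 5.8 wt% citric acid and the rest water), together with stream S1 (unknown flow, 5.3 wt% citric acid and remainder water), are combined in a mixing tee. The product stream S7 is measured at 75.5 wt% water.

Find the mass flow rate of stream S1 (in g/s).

Let S1 be the unknown flow. Total out = 4192 + S1.
water balance: 2956.5 + 0.947·S1 = 0.755·(4192 + S1)
(0.947 − 0.755)·S1 = 0.755×4192 − 2956.5 = 208.45
S1 = 208.45 / 0.192 = 1085.7 g/s

1086 g/s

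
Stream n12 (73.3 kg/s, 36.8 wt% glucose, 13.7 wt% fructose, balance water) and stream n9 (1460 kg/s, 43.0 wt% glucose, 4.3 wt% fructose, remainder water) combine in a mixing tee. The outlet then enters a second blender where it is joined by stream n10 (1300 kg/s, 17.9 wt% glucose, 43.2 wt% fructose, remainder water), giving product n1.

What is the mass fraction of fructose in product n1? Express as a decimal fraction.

Overall, product flow = 2833.3 kg/s.
fructose in = 73.3×0.137 + 1460×0.043 + 1300×0.432 = 634.42 kg/s.
fructose fraction in n1 = 0.224.

0.224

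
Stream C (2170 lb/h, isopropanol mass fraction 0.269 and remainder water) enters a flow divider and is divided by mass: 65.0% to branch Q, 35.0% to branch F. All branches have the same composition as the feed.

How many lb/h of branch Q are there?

1410 lb/h

Branch Q flow = 0.650×2170 = 1410.5 lb/h.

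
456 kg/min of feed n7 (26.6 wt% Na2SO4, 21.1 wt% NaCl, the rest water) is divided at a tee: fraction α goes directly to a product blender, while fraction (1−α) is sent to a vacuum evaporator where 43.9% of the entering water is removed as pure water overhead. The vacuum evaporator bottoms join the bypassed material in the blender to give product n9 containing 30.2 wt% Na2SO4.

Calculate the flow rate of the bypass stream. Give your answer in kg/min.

All 456×0.266 = 121.3 kg/min of Na2SO4 reaches n9, so n9 = 121.3/0.302 = 401.64 kg/min and vapour = 54.358 kg/min.
The evaporator receives (1−α)·456 of feed at 0.523 water and removes 0.439 of that water:
0.439×0.523×(1−α)×456 = 54.358
(1−α) = 54.358/104.7 = 0.5192;  α = 0.4808.
Bypass flow = 0.4808×456 = 219.25 kg/min.

219.2 kg/min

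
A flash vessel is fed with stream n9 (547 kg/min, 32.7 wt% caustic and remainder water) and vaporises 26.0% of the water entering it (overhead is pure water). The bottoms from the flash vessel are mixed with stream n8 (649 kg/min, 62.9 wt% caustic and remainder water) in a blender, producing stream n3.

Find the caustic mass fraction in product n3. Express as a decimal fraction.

0.534

Vapour removed = 0.260×0.673×547 = 95.714 kg/min; concentrate = 451.29 kg/min.
caustic reaching the mixer = 178.87 (from concentrate) + 649×0.629 = 587.09 kg/min.
Product flow = 451.29 + 649 = 1100.3 kg/min; caustic fraction = 0.534.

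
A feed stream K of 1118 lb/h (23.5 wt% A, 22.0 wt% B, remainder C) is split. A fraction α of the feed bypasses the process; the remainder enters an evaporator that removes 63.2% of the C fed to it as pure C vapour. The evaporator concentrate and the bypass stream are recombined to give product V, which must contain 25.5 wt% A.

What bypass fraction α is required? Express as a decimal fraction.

All 1118×0.235 = 262.73 lb/h of A reaches V, so V = 262.73/0.255 = 1030.3 lb/h and vapour = 87.686 lb/h.
The evaporator receives (1−α)·1118 of feed at 0.545 C and removes 0.632 of that C:
0.632×0.545×(1−α)×1118 = 87.686
(1−α) = 87.686/385.08 = 0.2277;  α = 0.7723.

0.772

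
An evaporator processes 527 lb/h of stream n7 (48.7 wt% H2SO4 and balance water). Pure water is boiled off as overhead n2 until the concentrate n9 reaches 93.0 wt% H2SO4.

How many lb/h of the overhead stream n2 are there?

H2SO4 is conserved: 527×0.487 = 256.65 lb/h all reports to the concentrate.
Concentrate = 256.65/(target fraction) = 275.97 lb/h.
Overhead = 527 − 275.97 = 251.03 lb/h.

251 lb/h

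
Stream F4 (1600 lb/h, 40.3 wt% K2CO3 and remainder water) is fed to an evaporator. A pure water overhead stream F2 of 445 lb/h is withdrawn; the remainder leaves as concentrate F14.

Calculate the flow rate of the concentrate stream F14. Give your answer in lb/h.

Concentrate = 1600 − 445 = 1155 lb/h.

1155 lb/h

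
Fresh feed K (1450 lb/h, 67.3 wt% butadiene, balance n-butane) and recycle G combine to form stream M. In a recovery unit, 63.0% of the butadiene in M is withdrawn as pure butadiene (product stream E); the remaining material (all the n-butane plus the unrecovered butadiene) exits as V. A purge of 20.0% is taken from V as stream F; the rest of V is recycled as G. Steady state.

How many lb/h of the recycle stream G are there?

2307 lb/h

n-butane enters only via K and leaves only via the purge: 1450×0.327 = 0.200×(n-butane in V), and the recovery unit passes all n-butane, so n-butane in M = n-butane in V = 2370.8 lb/h.
butadiene in M: m_A = 1450×0.673 + (1−0.200)·(1−0.630)·m_A, so m_A = 975.85/0.7040 = 1386.2 lb/h.
V = (1−0.630)×1386.2 + 2370.8 = 2883.6 lb/h.
Recycle G = (1−0.200)×2883.6 = 2306.9 lb/h.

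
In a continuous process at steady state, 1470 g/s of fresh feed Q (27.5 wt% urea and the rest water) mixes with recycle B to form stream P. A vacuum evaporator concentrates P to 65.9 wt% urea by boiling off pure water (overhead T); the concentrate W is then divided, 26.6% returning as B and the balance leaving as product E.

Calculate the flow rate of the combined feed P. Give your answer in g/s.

1692 g/s

Overall urea balance (none leaves overhead): urea in fresh feed = urea in product, i.e. 1470×0.275 = (1−0.266)·W·0.659.
W = 404.25/(0.659×0.734) = 835.73 g/s.
Recycle B = 0.266×835.73 = 222.31 g/s.
Combined feed P = 1470 + 222.31 = 1692.3 g/s.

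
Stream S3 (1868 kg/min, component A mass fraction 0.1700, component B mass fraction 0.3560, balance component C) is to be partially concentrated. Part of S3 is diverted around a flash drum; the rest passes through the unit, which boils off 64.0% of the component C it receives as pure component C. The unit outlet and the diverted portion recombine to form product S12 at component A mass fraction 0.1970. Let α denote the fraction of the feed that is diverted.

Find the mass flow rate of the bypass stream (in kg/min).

1024 kg/min

All 1868×0.170 = 317.56 kg/min of component A reaches S12, so S12 = 317.56/0.197 = 1612 kg/min and vapour = 256.02 kg/min.
The evaporator receives (1−α)·1868 of feed at 0.474 component C and removes 0.640 of that component C:
0.640×0.474×(1−α)×1868 = 256.02
(1−α) = 256.02/566.68 = 0.4518;  α = 0.5482.
Bypass flow = 0.5482×1868 = 1024.1 kg/min.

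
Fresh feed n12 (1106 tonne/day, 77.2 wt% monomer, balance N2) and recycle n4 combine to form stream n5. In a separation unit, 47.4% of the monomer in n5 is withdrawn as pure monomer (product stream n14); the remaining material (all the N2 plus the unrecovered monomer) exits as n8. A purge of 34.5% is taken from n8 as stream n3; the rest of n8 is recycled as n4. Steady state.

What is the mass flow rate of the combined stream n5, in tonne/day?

2034 tonne/day

N2 enters only via n12 and leaves only via the purge: 1106×0.228 = 0.345×(N2 in n8), and the separation unit passes all N2, so N2 in n5 = N2 in n8 = 730.92 tonne/day.
monomer in n5: m_A = 1106×0.772 + (1−0.345)·(1−0.474)·m_A, so m_A = 853.83/0.6555 = 1302.6 tonne/day.
n5 = 1302.6 + 730.92 = 2033.5 tonne/day.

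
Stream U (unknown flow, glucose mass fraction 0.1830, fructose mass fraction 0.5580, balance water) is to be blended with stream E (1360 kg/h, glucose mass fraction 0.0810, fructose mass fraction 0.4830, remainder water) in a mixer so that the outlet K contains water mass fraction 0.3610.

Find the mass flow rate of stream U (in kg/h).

1000 kg/h

Let U be the unknown flow. Total out = 1360 + U.
water balance: 592.96 + 0.259·U = 0.361·(1360 + U)
(0.259 − 0.361)·U = 0.361×1360 − 592.96 = -102
U = -102 / -0.102 = 1000 kg/h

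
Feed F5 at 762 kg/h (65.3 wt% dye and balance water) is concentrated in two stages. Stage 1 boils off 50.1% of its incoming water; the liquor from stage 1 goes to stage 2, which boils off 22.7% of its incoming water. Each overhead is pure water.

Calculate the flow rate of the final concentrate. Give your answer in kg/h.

water in feed = 762×0.347 = 264.41 kg/h.
After stage 1: water left = (1−0.501)×264.41 = 131.94; stream total = 629.53 kg/h.
After stage 2: water left = (1−0.227)×131.94 = 101.99; final concentrate = 599.58 kg/h.

599.6 kg/h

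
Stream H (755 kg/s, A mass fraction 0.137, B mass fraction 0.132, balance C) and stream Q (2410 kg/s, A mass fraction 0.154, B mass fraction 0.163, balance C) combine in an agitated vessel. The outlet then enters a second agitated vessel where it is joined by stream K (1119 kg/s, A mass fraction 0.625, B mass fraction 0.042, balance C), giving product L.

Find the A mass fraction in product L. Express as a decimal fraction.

Overall, product flow = 4284 kg/s.
A in = 755×0.137 + 2410×0.154 + 1119×0.625 = 1174 kg/s.
A fraction in L = 0.274.

0.274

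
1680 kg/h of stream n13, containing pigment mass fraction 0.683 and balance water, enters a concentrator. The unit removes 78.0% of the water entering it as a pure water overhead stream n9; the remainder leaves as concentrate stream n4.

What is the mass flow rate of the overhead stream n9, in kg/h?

water entering = 1680×0.317 = 532.56 kg/h; overhead removed = 0.780×532.56 = 415.4 kg/h.

415.4 kg/h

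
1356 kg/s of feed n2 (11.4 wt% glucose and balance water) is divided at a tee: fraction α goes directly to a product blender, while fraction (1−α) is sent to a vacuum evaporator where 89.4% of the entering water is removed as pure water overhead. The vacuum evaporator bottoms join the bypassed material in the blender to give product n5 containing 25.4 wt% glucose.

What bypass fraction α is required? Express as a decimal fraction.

0.304

All 1356×0.114 = 154.58 kg/s of glucose reaches n5, so n5 = 154.58/0.254 = 608.6 kg/s and vapour = 747.4 kg/s.
The evaporator receives (1−α)·1356 of feed at 0.886 water and removes 0.894 of that water:
0.894×0.886×(1−α)×1356 = 747.4
(1−α) = 747.4/1074.1 = 0.6959;  α = 0.3041.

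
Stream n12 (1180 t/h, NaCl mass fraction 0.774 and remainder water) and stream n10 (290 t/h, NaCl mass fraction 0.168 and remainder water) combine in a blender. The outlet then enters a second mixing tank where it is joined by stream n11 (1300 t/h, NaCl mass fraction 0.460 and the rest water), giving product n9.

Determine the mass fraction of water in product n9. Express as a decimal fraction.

Overall, product flow = 2770 t/h.
water in = 1180×0.226 + 290×0.832 + 1300×0.540 = 1210 t/h.
water fraction in n9 = 0.437.

0.437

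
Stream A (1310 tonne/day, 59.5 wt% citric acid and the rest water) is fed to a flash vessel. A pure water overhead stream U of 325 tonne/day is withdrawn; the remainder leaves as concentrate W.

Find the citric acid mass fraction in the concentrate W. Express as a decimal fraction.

0.791

citric acid is not removed: 1310×0.595 = 779.45 tonne/day of citric acid enters W.
Concentrate = 1310 − 325 = 985 tonne/day.
Mass fraction = 779.45/985 = 0.791.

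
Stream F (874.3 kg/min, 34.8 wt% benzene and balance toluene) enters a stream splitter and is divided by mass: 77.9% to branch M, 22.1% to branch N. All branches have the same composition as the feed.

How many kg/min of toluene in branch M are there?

444.1 kg/min

Branch M total = 0.779×874.3 = 681.08 kg/min.
toluene in M = 0.652×681.08 = 444.06 kg/min.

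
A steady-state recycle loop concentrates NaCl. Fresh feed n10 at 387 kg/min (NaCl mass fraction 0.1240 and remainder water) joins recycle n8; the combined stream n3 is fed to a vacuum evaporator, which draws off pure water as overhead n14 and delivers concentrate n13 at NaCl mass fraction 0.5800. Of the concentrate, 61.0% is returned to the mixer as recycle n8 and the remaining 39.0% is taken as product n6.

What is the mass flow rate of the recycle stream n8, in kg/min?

129.4 kg/min

Overall NaCl balance (none leaves overhead): NaCl in fresh feed = NaCl in product, i.e. 387×0.124 = (1−0.610)·n13·0.580.
n13 = 47.988/(0.580×0.390) = 212.15 kg/min.
Recycle n8 = 0.610×212.15 = 129.41 kg/min.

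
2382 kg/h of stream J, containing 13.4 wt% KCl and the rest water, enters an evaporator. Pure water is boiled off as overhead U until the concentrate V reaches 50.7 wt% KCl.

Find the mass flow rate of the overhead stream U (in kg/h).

KCl is conserved: 2382×0.134 = 319.19 kg/h all reports to the concentrate.
Concentrate = 319.19/(target fraction) = 629.56 kg/h.
Overhead = 2382 − 629.56 = 1752.4 kg/h.

1752 kg/h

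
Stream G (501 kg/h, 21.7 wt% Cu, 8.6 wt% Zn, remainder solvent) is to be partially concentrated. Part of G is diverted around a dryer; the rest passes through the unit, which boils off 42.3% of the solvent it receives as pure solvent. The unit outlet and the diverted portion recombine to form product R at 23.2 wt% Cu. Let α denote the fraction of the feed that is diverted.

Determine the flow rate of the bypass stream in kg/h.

All 501×0.217 = 108.72 kg/h of Cu reaches R, so R = 108.72/0.232 = 468.61 kg/h and vapour = 32.392 kg/h.
The evaporator receives (1−α)·501 of feed at 0.697 solvent and removes 0.423 of that solvent:
0.423×0.697×(1−α)×501 = 32.392
(1−α) = 32.392/147.71 = 0.2193;  α = 0.7807.
Bypass flow = 0.7807×501 = 391.13 kg/h.

391.1 kg/h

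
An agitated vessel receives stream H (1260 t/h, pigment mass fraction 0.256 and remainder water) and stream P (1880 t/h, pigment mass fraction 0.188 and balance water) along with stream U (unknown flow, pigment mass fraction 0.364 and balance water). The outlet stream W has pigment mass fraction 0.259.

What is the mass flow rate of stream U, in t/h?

Let U be the unknown flow. Total out = 3140 + U.
pigment balance: 676 + 0.364·U = 0.259·(3140 + U)
(0.364 − 0.259)·U = 0.259×3140 − 676 = 137.26
U = 137.26 / 0.105 = 1307.2 t/h

1307 t/h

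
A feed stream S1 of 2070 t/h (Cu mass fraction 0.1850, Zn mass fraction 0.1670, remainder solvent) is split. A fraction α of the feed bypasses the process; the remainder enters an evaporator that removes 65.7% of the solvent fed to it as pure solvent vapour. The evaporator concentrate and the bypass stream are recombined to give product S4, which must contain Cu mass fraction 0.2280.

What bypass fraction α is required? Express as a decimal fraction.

0.557

All 2070×0.185 = 382.95 t/h of Cu reaches S4, so S4 = 382.95/0.228 = 1679.6 t/h and vapour = 390.39 t/h.
The evaporator receives (1−α)·2070 of feed at 0.648 solvent and removes 0.657 of that solvent:
0.657×0.648×(1−α)×2070 = 390.39
(1−α) = 390.39/881.27 = 0.4430;  α = 0.5570.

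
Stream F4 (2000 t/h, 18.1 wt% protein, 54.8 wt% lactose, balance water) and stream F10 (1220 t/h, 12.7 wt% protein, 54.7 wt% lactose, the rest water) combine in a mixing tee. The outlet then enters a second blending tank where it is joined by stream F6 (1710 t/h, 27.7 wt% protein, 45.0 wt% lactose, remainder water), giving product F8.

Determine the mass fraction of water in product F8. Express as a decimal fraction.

0.285

Overall, product flow = 4930 t/h.
water in = 2000×0.271 + 1220×0.326 + 1710×0.273 = 1406.6 t/h.
water fraction in F8 = 0.285.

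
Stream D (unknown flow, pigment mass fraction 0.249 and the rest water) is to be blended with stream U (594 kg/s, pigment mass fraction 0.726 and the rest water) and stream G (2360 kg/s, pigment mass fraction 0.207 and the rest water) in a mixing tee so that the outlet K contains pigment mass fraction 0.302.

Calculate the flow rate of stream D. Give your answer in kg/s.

Let D be the unknown flow. Total out = 2954 + D.
pigment balance: 919.76 + 0.249·D = 0.302·(2954 + D)
(0.249 − 0.302)·D = 0.302×2954 − 919.76 = -27.656
D = -27.656 / -0.053 = 521.81 kg/s

521.8 kg/s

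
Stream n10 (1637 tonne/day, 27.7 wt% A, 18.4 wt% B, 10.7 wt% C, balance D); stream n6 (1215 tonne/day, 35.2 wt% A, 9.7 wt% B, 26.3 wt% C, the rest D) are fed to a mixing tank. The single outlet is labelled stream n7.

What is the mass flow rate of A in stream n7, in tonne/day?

881.1 tonne/day

A out = A in = 1637×0.277 + 1215×0.352 = 881.13 tonne/day.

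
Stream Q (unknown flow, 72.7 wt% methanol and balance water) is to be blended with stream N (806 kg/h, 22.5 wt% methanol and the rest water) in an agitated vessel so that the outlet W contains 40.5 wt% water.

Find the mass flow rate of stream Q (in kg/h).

2259 kg/h

Let Q be the unknown flow. Total out = 806 + Q.
water balance: 624.65 + 0.273·Q = 0.405·(806 + Q)
(0.273 − 0.405)·Q = 0.405×806 − 624.65 = -298.22
Q = -298.22 / -0.132 = 2259.2 kg/h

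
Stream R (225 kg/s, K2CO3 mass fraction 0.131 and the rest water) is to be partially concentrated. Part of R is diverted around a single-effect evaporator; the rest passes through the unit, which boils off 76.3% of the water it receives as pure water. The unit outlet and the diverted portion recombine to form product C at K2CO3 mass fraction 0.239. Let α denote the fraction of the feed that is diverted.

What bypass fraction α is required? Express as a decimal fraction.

All 225×0.131 = 29.475 kg/s of K2CO3 reaches C, so C = 29.475/0.239 = 123.33 kg/s and vapour = 101.67 kg/s.
The evaporator receives (1−α)·225 of feed at 0.869 water and removes 0.763 of that water:
0.763×0.869×(1−α)×225 = 101.67
(1−α) = 101.67/149.19 = 0.6815;  α = 0.3185.

0.318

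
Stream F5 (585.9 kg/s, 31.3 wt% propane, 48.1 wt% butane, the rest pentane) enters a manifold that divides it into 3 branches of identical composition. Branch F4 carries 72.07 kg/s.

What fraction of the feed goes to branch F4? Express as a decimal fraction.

Fraction to F4 = 72.07/585.9 = 0.1230.

0.123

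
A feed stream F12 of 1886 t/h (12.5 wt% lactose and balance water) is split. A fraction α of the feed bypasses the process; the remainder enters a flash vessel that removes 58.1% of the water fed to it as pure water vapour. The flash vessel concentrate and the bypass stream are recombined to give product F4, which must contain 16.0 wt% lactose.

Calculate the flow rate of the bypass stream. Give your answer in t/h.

1074 t/h

All 1886×0.125 = 235.75 t/h of lactose reaches F4, so F4 = 235.75/0.160 = 1473.4 t/h and vapour = 412.56 t/h.
The evaporator receives (1−α)·1886 of feed at 0.875 water and removes 0.581 of that water:
0.581×0.875×(1−α)×1886 = 412.56
(1−α) = 412.56/958.8 = 0.4303;  α = 0.5697.
Bypass flow = 0.5697×1886 = 1074.5 t/h.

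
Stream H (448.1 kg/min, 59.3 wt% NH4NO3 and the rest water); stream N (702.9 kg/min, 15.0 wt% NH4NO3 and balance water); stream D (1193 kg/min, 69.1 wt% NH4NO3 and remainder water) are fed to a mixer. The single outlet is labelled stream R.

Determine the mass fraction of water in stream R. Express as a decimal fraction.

0.4900

Total flow out = 448.1 + 702.9 + 1193 = 2344 kg/min.
water in = 448.1×0.407 + 702.9×0.850 + 1193×0.309 = 1148.5 kg/min.
water mass fraction in R = 1148.5/2344 = 0.4900.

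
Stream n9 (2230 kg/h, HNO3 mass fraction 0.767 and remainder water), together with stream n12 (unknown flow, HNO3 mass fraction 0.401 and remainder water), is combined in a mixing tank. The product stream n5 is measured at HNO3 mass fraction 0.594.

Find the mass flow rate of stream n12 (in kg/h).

1999 kg/h

Let n12 be the unknown flow. Total out = 2230 + n12.
HNO3 balance: 1710.4 + 0.401·n12 = 0.594·(2230 + n12)
(0.401 − 0.594)·n12 = 0.594×2230 − 1710.4 = -385.79
n12 = -385.79 / -0.193 = 1998.9 kg/h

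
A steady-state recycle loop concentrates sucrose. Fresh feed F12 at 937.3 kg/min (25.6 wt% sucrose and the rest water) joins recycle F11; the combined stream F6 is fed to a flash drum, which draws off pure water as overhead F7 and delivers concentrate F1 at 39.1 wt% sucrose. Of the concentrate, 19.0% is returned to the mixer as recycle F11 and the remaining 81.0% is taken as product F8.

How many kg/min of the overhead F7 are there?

323.6 kg/min

Overall sucrose balance (none leaves overhead): sucrose in fresh feed = sucrose in product, i.e. 937.3×0.256 = (1−0.190)·F1·0.391.
F1 = 239.95/(0.391×0.810) = 757.63 kg/min.
Recycle F11 = 0.190×757.63 = 143.95 kg/min.
Combined feed F6 = 937.3 + 143.95 = 1081.2 kg/min.
Overhead F7 = F6 − F1 = 1081.2 − 757.63 = 323.62 kg/min.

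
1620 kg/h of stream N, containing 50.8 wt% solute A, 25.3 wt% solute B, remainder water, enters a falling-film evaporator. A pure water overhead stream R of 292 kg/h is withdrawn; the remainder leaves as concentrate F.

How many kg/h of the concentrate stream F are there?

Concentrate = 1620 − 292 = 1328 kg/h.

1328 kg/h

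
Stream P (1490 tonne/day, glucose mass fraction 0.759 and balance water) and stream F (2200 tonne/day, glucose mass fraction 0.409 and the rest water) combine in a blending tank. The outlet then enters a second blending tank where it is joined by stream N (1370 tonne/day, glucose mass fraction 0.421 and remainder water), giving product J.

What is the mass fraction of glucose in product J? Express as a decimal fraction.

0.515

Overall, product flow = 5060 tonne/day.
glucose in = 1490×0.759 + 2200×0.409 + 1370×0.421 = 2607.5 tonne/day.
glucose fraction in J = 0.515.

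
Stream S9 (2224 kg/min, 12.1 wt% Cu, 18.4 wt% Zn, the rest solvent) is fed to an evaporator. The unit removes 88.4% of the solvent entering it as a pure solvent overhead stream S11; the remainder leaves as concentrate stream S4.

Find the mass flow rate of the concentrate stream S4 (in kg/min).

solvent entering = 2224×0.695 = 1545.7 kg/min; overhead removed = 0.884×1545.7 = 1366.4 kg/min.
Concentrate = 2224 − 1366.4 = 857.62 kg/min.

857.6 kg/min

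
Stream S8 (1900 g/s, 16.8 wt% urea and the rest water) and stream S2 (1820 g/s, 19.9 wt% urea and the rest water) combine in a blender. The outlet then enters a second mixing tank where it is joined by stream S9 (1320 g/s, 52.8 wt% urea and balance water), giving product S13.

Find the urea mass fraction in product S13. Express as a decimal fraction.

Overall, product flow = 5040 g/s.
urea in = 1900×0.168 + 1820×0.199 + 1320×0.528 = 1378.3 g/s.
urea fraction in S13 = 0.273.

0.273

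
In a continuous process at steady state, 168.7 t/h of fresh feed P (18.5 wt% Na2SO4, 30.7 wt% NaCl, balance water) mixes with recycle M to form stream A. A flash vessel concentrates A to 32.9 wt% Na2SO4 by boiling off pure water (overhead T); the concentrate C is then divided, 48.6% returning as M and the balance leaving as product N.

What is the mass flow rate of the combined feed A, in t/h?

Overall Na2SO4 balance (none leaves overhead): Na2SO4 in fresh feed = Na2SO4 in product, i.e. 168.7×0.185 = (1−0.486)·C·0.329.
C = 31.209/(0.329×0.514) = 184.56 t/h.
Recycle M = 0.486×184.56 = 89.694 t/h.
Combined feed A = 168.7 + 89.694 = 258.39 t/h.

258.4 t/h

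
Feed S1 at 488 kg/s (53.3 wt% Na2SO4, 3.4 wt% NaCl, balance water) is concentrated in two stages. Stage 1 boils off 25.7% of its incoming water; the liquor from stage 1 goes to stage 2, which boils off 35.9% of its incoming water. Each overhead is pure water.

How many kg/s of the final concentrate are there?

377.3 kg/s

water in feed = 488×0.433 = 211.3 kg/s.
After stage 1: water left = (1−0.257)×211.3 = 157; stream total = 433.69 kg/s.
After stage 2: water left = (1−0.359)×157 = 100.64; final concentrate = 377.33 kg/s.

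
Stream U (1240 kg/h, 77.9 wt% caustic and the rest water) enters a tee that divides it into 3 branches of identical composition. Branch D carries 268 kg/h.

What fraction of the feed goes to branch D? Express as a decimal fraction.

0.216

Fraction to D = 268/1240 = 0.2161.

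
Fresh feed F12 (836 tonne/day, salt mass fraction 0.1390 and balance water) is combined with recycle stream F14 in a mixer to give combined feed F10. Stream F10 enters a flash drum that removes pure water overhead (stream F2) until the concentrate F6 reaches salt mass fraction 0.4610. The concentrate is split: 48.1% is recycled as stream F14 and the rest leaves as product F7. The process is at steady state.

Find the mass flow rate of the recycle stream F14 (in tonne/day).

233.6 tonne/day

Overall salt balance (none leaves overhead): salt in fresh feed = salt in product, i.e. 836×0.139 = (1−0.481)·F6·0.461.
F6 = 116.2/(0.461×0.519) = 485.68 tonne/day.
Recycle F14 = 0.481×485.68 = 233.61 tonne/day.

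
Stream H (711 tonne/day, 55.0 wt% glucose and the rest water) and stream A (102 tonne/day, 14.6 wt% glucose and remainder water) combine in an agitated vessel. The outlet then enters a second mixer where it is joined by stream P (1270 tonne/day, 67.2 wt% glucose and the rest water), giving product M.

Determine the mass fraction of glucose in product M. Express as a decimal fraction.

Overall, product flow = 2083 tonne/day.
glucose in = 711×0.550 + 102×0.146 + 1270×0.672 = 1259.4 tonne/day.
glucose fraction in M = 0.605.

0.605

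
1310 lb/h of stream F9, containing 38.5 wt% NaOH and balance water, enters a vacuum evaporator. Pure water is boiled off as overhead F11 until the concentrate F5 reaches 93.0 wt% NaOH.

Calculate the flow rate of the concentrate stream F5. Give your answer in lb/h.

NaOH is conserved: 1310×0.385 = 504.35 lb/h all reports to the concentrate.
Concentrate = 504.35/(target fraction) = 542.31 lb/h.

542.3 lb/h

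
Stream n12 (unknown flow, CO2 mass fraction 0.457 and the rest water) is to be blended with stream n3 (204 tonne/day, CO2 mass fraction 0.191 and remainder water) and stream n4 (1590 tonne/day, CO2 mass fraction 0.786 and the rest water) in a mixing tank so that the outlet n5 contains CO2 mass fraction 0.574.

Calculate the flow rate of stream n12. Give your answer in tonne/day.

2213 tonne/day

Let n12 be the unknown flow. Total out = 1794 + n12.
CO2 balance: 1288.7 + 0.457·n12 = 0.574·(1794 + n12)
(0.457 − 0.574)·n12 = 0.574×1794 − 1288.7 = -258.95
n12 = -258.95 / -0.117 = 2213.2 tonne/day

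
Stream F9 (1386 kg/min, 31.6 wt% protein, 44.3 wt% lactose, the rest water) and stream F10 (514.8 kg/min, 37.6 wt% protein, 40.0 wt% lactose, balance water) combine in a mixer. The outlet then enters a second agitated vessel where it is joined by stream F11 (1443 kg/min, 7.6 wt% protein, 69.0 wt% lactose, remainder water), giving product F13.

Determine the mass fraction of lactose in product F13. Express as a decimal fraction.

Overall, product flow = 3343.8 kg/min.
lactose in = 1386×0.443 + 514.8×0.400 + 1443×0.690 = 1815.6 kg/min.
lactose fraction in F13 = 0.543.

0.543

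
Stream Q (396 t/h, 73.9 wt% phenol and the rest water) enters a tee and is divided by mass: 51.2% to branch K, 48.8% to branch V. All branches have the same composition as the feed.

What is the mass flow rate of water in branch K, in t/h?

52.92 t/h

Branch K total = 0.512×396 = 202.75 t/h.
water in K = 0.261×202.75 = 52.918 t/h.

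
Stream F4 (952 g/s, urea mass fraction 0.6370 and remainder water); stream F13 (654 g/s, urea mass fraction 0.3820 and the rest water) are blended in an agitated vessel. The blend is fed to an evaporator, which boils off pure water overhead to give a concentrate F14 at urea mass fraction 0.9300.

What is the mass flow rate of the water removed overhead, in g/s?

685.3 g/s

urea entering = 952×0.637 + 654×0.382 = 856.25 g/s.
All urea reports to F14, so F14 = 856.25/0.930 = 920.7 g/s.
Total feed = 1606 g/s; overhead = 1606 − 920.7 = 685.3 g/s.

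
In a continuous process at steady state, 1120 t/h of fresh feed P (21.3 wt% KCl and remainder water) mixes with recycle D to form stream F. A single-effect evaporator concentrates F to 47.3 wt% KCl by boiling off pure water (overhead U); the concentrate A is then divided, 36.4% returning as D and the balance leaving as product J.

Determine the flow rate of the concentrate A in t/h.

793 t/h

Overall KCl balance (none leaves overhead): KCl in fresh feed = KCl in product, i.e. 1120×0.213 = (1−0.364)·A·0.473.
A = 238.56/(0.473×0.636) = 793.01 t/h.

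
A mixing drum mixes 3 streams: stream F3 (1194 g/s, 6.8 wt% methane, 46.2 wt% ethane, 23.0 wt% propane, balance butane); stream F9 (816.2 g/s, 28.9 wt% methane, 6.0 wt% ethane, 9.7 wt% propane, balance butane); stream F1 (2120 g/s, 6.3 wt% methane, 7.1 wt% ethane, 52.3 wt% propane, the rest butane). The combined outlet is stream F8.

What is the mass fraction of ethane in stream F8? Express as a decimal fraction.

Total flow out = 1194 + 816.2 + 2120 = 4130.2 g/s.
ethane in = 1194×0.462 + 816.2×0.060 + 2120×0.071 = 751.12 g/s.
ethane mass fraction in F8 = 751.12/4130.2 = 0.182.

0.182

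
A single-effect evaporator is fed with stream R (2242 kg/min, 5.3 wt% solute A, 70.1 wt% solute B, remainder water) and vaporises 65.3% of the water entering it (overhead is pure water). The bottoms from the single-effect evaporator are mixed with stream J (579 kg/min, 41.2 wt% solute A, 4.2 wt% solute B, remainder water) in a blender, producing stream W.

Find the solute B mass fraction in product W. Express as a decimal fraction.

Vapour removed = 0.653×0.246×2242 = 360.15 kg/min; concentrate = 1881.8 kg/min.
solute B reaching the mixer = 1571.6 (from concentrate) + 579×0.042 = 1596 kg/min.
Product flow = 1881.8 + 579 = 2460.8 kg/min; solute B fraction = 0.649.

0.649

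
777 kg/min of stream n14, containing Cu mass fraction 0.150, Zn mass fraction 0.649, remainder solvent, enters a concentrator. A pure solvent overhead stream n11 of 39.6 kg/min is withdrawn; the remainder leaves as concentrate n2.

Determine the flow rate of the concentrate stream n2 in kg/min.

Concentrate = 777 − 39.6 = 737.4 kg/min.

737.4 kg/min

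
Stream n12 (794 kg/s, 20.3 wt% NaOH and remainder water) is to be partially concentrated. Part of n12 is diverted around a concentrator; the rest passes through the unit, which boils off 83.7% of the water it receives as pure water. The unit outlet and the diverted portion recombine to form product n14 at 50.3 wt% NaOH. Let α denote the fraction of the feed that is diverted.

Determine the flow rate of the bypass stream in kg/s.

84.11 kg/s

All 794×0.203 = 161.18 kg/s of NaOH reaches n14, so n14 = 161.18/0.503 = 320.44 kg/s and vapour = 473.56 kg/s.
The evaporator receives (1−α)·794 of feed at 0.797 water and removes 0.837 of that water:
0.837×0.797×(1−α)×794 = 473.56
(1−α) = 473.56/529.67 = 0.8941;  α = 0.1059.
Bypass flow = 0.1059×794 = 84.112 kg/s.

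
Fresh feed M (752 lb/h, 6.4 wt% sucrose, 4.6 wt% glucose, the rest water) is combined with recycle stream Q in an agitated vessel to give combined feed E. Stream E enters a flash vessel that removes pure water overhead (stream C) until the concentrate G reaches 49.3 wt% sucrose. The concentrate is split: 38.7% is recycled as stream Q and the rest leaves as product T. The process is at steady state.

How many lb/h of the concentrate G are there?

Overall sucrose balance (none leaves overhead): sucrose in fresh feed = sucrose in product, i.e. 752×0.064 = (1−0.387)·G·0.493.
G = 48.128/(0.493×0.613) = 159.25 lb/h.

159.3 lb/h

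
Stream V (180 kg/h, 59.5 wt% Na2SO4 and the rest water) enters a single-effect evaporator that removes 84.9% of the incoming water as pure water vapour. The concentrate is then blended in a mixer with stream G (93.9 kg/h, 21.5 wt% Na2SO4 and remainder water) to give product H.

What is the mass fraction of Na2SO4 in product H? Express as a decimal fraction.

0.600

Vapour removed = 0.849×0.405×180 = 61.892 kg/h; concentrate = 118.11 kg/h.
Na2SO4 reaching the mixer = 107.1 (from concentrate) + 93.9×0.215 = 127.29 kg/h.
Product flow = 118.11 + 93.9 = 212.01 kg/h; Na2SO4 fraction = 0.600.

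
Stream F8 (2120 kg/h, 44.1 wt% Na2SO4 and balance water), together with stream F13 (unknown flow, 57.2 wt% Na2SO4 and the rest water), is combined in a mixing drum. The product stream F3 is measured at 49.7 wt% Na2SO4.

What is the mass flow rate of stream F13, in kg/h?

Let F13 be the unknown flow. Total out = 2120 + F13.
Na2SO4 balance: 934.92 + 0.572·F13 = 0.497·(2120 + F13)
(0.572 − 0.497)·F13 = 0.497×2120 − 934.92 = 118.72
F13 = 118.72 / 0.075 = 1582.9 kg/h

1583 kg/h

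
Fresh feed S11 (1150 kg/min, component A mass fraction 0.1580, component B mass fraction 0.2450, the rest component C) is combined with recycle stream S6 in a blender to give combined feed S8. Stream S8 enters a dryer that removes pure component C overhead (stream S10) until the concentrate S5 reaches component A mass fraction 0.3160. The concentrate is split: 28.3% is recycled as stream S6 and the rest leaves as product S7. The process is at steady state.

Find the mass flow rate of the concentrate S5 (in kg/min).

Overall component A balance (none leaves overhead): component A in fresh feed = component A in product, i.e. 1150×0.158 = (1−0.283)·S5·0.316.
S5 = 181.7/(0.316×0.717) = 801.95 kg/min.

802 kg/min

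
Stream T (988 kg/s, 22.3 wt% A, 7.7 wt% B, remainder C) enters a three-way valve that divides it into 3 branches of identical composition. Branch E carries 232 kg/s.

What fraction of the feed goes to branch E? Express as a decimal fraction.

0.235

Fraction to E = 232/988 = 0.2348.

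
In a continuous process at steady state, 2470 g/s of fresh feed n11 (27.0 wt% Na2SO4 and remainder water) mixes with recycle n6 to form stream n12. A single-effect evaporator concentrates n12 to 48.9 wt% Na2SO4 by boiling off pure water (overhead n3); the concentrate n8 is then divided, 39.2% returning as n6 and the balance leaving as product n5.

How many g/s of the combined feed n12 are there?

Overall Na2SO4 balance (none leaves overhead): Na2SO4 in fresh feed = Na2SO4 in product, i.e. 2470×0.270 = (1−0.392)·n8·0.489.
n8 = 666.9/(0.489×0.608) = 2243.1 g/s.
Recycle n6 = 0.392×2243.1 = 879.29 g/s.
Combined feed n12 = 2470 + 879.29 = 3349.3 g/s.

3349 g/s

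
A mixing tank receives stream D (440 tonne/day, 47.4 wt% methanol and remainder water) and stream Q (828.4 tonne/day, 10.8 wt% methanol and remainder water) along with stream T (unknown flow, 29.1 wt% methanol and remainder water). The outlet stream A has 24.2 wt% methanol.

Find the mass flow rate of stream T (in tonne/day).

Let T be the unknown flow. Total out = 1268.4 + T.
methanol balance: 298.03 + 0.291·T = 0.242·(1268.4 + T)
(0.291 − 0.242)·T = 0.242×1268.4 − 298.03 = 8.9256
T = 8.9256 / 0.049 = 182.16 tonne/day

182.2 tonne/day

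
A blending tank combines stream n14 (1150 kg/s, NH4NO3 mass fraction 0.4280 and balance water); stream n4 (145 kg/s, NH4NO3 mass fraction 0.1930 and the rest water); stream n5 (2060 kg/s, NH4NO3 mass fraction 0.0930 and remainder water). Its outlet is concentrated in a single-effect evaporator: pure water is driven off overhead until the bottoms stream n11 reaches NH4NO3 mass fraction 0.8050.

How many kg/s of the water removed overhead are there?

2471 kg/s

NH4NO3 entering = 1150×0.428 + 145×0.193 + 2060×0.093 = 711.76 kg/s.
All NH4NO3 reports to n11, so n11 = 711.76/0.805 = 884.18 kg/s.
Total feed = 3355 kg/s; overhead = 3355 − 884.18 = 2470.8 kg/s.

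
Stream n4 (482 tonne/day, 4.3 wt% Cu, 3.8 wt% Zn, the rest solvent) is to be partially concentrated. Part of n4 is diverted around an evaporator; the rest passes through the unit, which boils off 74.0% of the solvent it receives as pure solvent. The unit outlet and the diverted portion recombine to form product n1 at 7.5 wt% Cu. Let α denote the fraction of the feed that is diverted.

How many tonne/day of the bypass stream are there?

All 482×0.043 = 20.726 tonne/day of Cu reaches n1, so n1 = 20.726/0.075 = 276.35 tonne/day and vapour = 205.65 tonne/day.
The evaporator receives (1−α)·482 of feed at 0.919 solvent and removes 0.740 of that solvent:
0.740×0.919×(1−α)×482 = 205.65
(1−α) = 205.65/327.79 = 0.6274;  α = 0.3726.
Bypass flow = 0.3726×482 = 179.6 tonne/day.

179.6 tonne/day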